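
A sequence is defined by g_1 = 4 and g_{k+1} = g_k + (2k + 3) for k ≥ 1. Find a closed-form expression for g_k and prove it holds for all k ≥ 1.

Claim: g_k = k^2 + 2k + 1.

Base case: g_1 = 4, and 1^2 + 2·1 + 1 = 4.
Assume g_m = m^2 + 2m + 1.
Then g_{m+1} = g_m + (2m + 3) = (m^2 + 2m + 1) + (2m + 3) = m^2 + 4m + 4,
and (m+1)^2 + 2·(m+1) + 1 = m^2 + 4m + 4.
Hence g_k = k^2 + 2k + 1 for every k ≥ 1, by induction.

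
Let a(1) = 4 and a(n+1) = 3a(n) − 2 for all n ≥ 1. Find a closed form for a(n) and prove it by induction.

Claim: a(n) = 3^n + 1.

Base case: a(1) = 4, and 3^1 + 1 = 3 + 1 = 4.
Assume a(k) = 3^k + 1 for some k ≥ 1.
Then a(k+1) = 3a(k) − 2 = 3·(3^k + 1) − 2 = 3^{k+1} + 3 − 2 = 3^{k+1} + 1.
By induction, a(n) = 3^n + 1 for all n ≥ 1.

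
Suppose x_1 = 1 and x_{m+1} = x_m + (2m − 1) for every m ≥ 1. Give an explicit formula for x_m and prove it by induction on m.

Claim: x_m = m^2 − 2m + 2.

Base case: x_1 = 1, and 1^2 − 2·1 + 2 = 1.
Assume x_r = r^2 − 2r + 2.
Then x_{r+1} = x_r + (2r − 1) = (r^2 − 2r + 2) + (2r − 1) = r^2 + 1,
and (r+1)^2 − 2·(r+1) + 2 = r^2 + 1.
Hence x_m = m^2 − 2m + 2 for every m ≥ 1, by induction.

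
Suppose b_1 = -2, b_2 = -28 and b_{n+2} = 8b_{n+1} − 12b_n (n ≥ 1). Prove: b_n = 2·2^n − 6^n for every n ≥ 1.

Base cases: b_1 = -2 and 2·2^1 − 6^1 = -2; b_2 = -28 and 2·2^2 − 6^2 = -28.
Assume b_i = 2·2^i − 6^i for all 1 ≤ i ≤ j, where j ≥ 2.
Then b_{j+1} = 8b_j − 12b_{j−1} = 8·(2·2^j − 6^j) − 12·(2·2^{j−1} − 6^{j−1}) = 2·(8·2 − 12)2^{j−1} − (8·6 − 12)6^{j−1} = 8·2^{j−1} − 36·6^{j−1} = 2·2^{j+1} − 6^{j+1}.
This completes the inductive step, so b_n = 2·2^n − 6^n for all n ≥ 1.

b_n = 2·2^n − 6^n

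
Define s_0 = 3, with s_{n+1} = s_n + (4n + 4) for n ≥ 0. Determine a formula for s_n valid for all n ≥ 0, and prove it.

Claim: s_n = 2n^2 + 2n + 3.

Base case: s_0 = 3, and 2·0^2 + 2·0 + 3 = 3.
Assume s_k = 2k^2 + 2k + 3.
Then s_{k+1} = s_k + (4k + 4) = (2k^2 + 2k + 3) + (4k + 4) = 2k^2 + 6k + 7,
and 2·(k+1)^2 + 2·(k+1) + 3 = 2k^2 + 6k + 7.
Hence s_n = 2n^2 + 2n + 3 for every n ≥ 0, by induction.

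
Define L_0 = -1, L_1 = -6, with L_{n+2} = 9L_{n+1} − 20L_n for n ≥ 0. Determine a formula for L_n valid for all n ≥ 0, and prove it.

Claim: L_n = 4^n − 2·5^n.

Base cases: L_0 = -1 and 4^0 − 2·5^0 = -1; L_1 = -6 and 4^1 − 2·5^1 = -6.
Assume L_j = 4^j − 2·5^j for all 0 ≤ j ≤ k, where k ≥ 1.
Then L_{k+1} = 9L_k − 20L_{k−1} = 9·(4^k − 2·5^k) − 20·(4^{k−1} − 2·5^{k−1}) = (9·4 − 20)4^{k−1} − 2·(9·5 − 20)5^{k−1} = 16·4^{k−1} − 50·5^{k−1} = 4^{k+1} − 2·5^{k+1}.
This completes the inductive step, so L_n = 4^n − 2·5^n for all n ≥ 0.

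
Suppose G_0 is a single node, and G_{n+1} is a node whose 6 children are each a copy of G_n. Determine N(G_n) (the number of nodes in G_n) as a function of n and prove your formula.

Claim: N(G_n) = (6^{n+1} − 1)/5.

Base case: N(G_0) = 1, and (6^{0+1} − 1)/5 = 1.
Assume N(G_k) = (6^{k+1} − 1)/5.
Then N(G_{k+1}) = 1 + 6N(G_k) = 1 + 6·(6^{k+1} − 1)/5 = 1 + (6^{k+2} − 6)/5 = (5 + 6^{k+2} − 6)/5 = (6^{k+2} − 1)/5.
Hence N(G_n) = (6^{n+1} − 1)/5 for every n ≥ 0, by induction.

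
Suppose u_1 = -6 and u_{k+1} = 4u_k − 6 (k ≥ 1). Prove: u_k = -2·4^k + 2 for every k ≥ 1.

Base case: u_1 = -6, and -2·4^1 + 2 = -8 + 2 = -6.
Assume u_j = -2·4^j + 2 for some j ≥ 1.
Then u_{j+1} = 4u_j − 6 = 4·(-2·4^j + 2) − 6 = -8·4^j + 8 − 6 = -2·4^{j+1} + 2.
So the formula holds for j+1, and by induction u_k = -2·4^k + 2 for all k ≥ 1.

u_k = -2·4^k + 2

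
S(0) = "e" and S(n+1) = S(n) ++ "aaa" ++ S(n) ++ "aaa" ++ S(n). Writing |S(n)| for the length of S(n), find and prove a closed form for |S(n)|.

Claim: |S(n)| = 4·3^n − 3.

Base case: |S(0)| = 1, and 4·3^0 − 3 = 1.
Assume |S(m)| = 4·3^m − 3.
Then |S(m+1)| = 3|S(m)| + 6 = 3(4·3^m − 3) + 6 = 4·3^{m+1} − 9 + 6 = 4·3^{m+1} − 3.
So the formula holds for m+1, and by induction |S(n)| = 4·3^n − 3 for all n ≥ 0.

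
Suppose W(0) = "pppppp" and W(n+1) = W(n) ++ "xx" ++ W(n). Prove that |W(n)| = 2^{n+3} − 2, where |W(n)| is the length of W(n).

Base case: |W(0)| = 6, and 2^{0+3} − 2 = 6.
Assume |W(m)| = 2^{m+3} − 2.
Then |W(m+1)| = |W(m)| + 2 + |W(m)| = 2|W(m)| + 2 = 2(2^{m+3} − 2) + 2 = 2^{m+1+3} − 4 + 2 = 2^{m+1+3} − 2.
So the formula holds for m+1, and by induction |W(n)| = 2^{n+3} − 2 for all n ≥ 0.

|W(n)| = 2^{n+3} − 2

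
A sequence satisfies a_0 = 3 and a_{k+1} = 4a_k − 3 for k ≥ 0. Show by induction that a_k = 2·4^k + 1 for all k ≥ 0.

Base case: a_0 = 3, and 2·4^0 + 1 = 2 + 1 = 3.
Assume a_m = 2·4^m + 1 for some m ≥ 0.
Then a_{m+1} = 4a_m − 3 = 4·(2·4^m + 1) − 3 = 8·4^m + 4 − 3 = 2·4^{m+1} + 1.
By induction, a_k = 2·4^k + 1 for all k ≥ 0.

a_k = 2·4^k + 1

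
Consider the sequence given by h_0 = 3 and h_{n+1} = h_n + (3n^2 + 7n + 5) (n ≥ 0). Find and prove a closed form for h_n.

Claim: h_n = n^3 + 2n^2 + 2n + 3.

Base case: h_0 = 3, and 0^3 + 2·0^2 + 2·0 + 3 = 3.
Assume h_m = m^3 + 2m^2 + 2m + 3.
Then h_{m+1} = h_m + (3m^2 + 7m + 5) = (m^3 + 2m^2 + 2m + 3) + (3m^2 + 7m + 5) = m^3 + 5m^2 + 9m + 8,
and (m+1)^3 + 2·(m+1)^2 + 2·(m+1) + 3 = m^3 + 5m^2 + 9m + 8.
This completes the inductive step, so h_n = n^3 + 2n^2 + 2n + 3 for all n ≥ 0.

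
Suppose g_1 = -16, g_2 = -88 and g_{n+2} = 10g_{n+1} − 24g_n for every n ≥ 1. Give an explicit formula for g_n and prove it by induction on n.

Claim: g_n = -4^n − 2·6^n.

Base cases: g_1 = -16 and -4^1 − 2·6^1 = -16; g_2 = -88 and -4^2 − 2·6^2 = -88.
Assume g_j = -4^j − 2·6^j for all 1 ≤ j ≤ m, where m ≥ 2.
Then g_{m+1} = 10g_m − 24g_{m−1} = 10·(-4^m − 2·6^m) − 24·(-4^{m−1} − 2·6^{m−1}) = -(10·4 − 24)4^{m−1} − 2·(10·6 − 24)6^{m−1} = -16·4^{m−1} − 72·6^{m−1} = -4^{m+1} − 2·6^{m+1}.
Hence g_n = -4^n − 2·6^n for every n ≥ 1, by strong induction.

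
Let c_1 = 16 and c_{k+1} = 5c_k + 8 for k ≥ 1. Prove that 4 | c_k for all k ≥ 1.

Base case: c_1 = 16 = 4·4, so 4 | c_1.
Assume 4 | c_m, so c_m = 4t for some integer t.
Then c_{m+1} = 5c_m + 8 = 5·(4t) + 8 = 4(5t + 2), so 4 | c_{m+1}.
Hence 4 | c_k for every k ≥ 1, by induction.

4 | c_k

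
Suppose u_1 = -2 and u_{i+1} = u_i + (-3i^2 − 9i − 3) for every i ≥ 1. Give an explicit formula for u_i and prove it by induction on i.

Claim: u_i = -i^3 − 3i^2 + i + 1.

Base case: u_1 = -2, and -1^3 − 3·1^2 + 1 + 1 = -2.
Assume u_r = -r^3 − 3r^2 + r + 1.
Then u_{r+1} = u_r + (-3r^2 − 9r − 3) = (-r^3 − 3r^2 + r + 1) + (-3r^2 − 9r − 3) = -r^3 − 6r^2 − 8r − 2,
and -(r+1)^3 − 3·(r+1)^2 + (r+1) + 1 = -r^3 − 6r^2 − 8r − 2.
By induction, u_i = -i^3 − 3i^2 + i + 1 for all i ≥ 1.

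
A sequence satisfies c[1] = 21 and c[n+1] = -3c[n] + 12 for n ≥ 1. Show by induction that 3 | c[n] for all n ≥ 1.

Base case: c[1] = 21 = 3·7, so 3 | c[1].
Assume 3 | c[j], so c[j] = 3t for some integer t.
Then c[j+1] = -3c[j] + 12 = -3·(3t) + 12 = 3(-3t + 4), so 3 | c[j+1].
By induction, 3 | c[n] for all n ≥ 1.

3 | c[n]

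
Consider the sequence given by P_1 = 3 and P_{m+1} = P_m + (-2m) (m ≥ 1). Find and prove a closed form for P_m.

Claim: P_m = -m^2 + m + 3.

Base case: P_1 = 3, and -1^2 + 1 + 3 = 3.
Assume P_r = -r^2 + r + 3.
Then P_{r+1} = P_r + (-2r) = (-r^2 + r + 3) + (-2r) = -r^2 − r + 3,
and -(r+1)^2 + (r+1) + 3 = -r^2 − r + 3.
This completes the inductive step, so P_m = -m^2 + m + 3 for all m ≥ 1.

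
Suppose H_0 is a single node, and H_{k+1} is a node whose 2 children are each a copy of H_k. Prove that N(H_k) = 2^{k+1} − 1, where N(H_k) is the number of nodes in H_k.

Base case: N(H_0) = 1, and 2^{0+1} − 1 = 1.
Assume N(H_m) = 2^{m+1} − 1.
Then N(H_{m+1}) = 1 + 2N(H_m) = 1 + 2(2^{m+1} − 1) = 2^{m+2} − 2 + 1 = 2^{m+2} − 1.
This completes the inductive step, so N(H_k) = 2^{k+1} − 1 for all k ≥ 0.

N(H_k) = 2^{k+1} − 1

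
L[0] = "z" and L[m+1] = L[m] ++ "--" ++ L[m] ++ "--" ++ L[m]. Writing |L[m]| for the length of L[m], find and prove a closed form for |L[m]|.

Claim: |L[m]| = 3^{m+1} − 2.

Base case: |L[0]| = 1, and 3^{0+1} − 2 = 1.
Assume |L[r]| = 3^{r+1} − 2.
Then |L[r+1]| = 3|L[r]| + 4 = 3(3^{r+1} − 2) + 4 = 3^{r+2} − 6 + 4 = 3^{r+2} − 2.
By induction, |L[m]| = 3^{m+1} − 2 for all m ≥ 0.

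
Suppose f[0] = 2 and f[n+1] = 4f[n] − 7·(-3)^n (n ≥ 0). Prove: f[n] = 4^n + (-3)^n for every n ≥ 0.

Base case: f[0] = 2, and 4^0 + (-3)^0 = 1 + 1 = 2.
Assume f[j] = 4^j + (-3)^j for some j ≥ 0.
Then f[j+1] = 4f[j] − 7·(-3)^j = 4·(4^j + (-3)^j) − 7·(-3)^j = 4^{j+1} + 4·(-3)^j − 7·(-3)^j = 4^{j+1} − 3·(-3)^j = 4^{j+1} + (-3)^{j+1}.
So the formula holds for j+1, and by induction f[n] = 4^n + (-3)^n for all n ≥ 0.

f[n] = 4^n + (-3)^n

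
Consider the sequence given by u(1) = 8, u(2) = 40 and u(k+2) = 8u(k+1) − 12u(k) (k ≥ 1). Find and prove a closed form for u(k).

Claim: u(k) = 6^k + 2^k.

Base cases: u(1) = 8 and 6^1 + 2^1 = 8; u(2) = 40 and 6^2 + 2^2 = 40.
Assume u(j) = 6^j + 2^j for all 1 ≤ j ≤ m, where m ≥ 2.
Then u(m+1) = 8u(m) − 12u(m−1) = 8·(6^m + 2^m) − 12·(6^{m−1} + 2^{m−1}) = (8·6 − 12)6^{m−1} + (8·2 − 12)2^{m−1} = 36·6^{m−1} + 4·2^{m−1} = 6^{m+1} + 2^{m+1}.
By strong induction, u(k) = 6^k + 2^k for all k ≥ 1.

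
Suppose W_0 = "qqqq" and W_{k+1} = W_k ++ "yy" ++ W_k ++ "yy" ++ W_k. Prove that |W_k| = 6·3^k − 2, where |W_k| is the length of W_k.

Base case: |W_0| = 4, and 6·3^0 − 2 = 4.
Assume |W_j| = 6·3^j − 2.
Then |W_{j+1}| = 3|W_j| + 4 = 3(6·3^j − 2) + 4 = 6·3^{j+1} − 6 + 4 = 6·3^{j+1} − 2.
This completes the inductive step, so |W_k| = 6·3^k − 2 for all k ≥ 0.

|W_k| = 6·3^k − 2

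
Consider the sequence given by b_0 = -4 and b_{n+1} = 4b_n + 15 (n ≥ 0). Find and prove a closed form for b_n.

Claim: b_n = 4^n − 5.

Base case: b_0 = -4, and 4^0 − 5 = 1 − 5 = -4.
Assume b_r = 4^r − 5 for some r ≥ 0.
Then b_{r+1} = 4b_r + 15 = 4·(4^r − 5) + 15 = 4^{r+1} − 20 + 15 = 4^{r+1} − 5.
So the formula holds for r+1, and by induction b_n = 4^n − 5 for all n ≥ 0.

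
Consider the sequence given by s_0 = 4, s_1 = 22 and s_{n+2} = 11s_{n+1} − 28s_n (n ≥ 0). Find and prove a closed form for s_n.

Claim: s_n = 2·4^n + 2·7^n.

Base cases: s_0 = 4 and 2·4^0 + 2·7^0 = 4; s_1 = 22 and 2·4^1 + 2·7^1 = 22.
Assume s_j = 2·4^j + 2·7^j for all 0 ≤ j ≤ k, where k ≥ 1.
Then s_{k+1} = 11s_k − 28s_{k−1} = 11·(2·4^k + 2·7^k) − 28·(2·4^{k−1} + 2·7^{k−1}) = 2·(11·4 − 28)4^{k−1} + 2·(11·7 − 28)7^{k−1} = 32·4^{k−1} + 98·7^{k−1} = 2·4^{k+1} + 2·7^{k+1}.
This completes the inductive step, so s_n = 2·4^n + 2·7^n for all n ≥ 0.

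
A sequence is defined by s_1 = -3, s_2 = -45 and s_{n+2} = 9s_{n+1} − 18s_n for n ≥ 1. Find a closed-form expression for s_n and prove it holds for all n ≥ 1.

Claim: s_n = 3·3^n − 2·6^n.

Base cases: s_1 = -3 and 3·3^1 − 2·6^1 = -3; s_2 = -45 and 3·3^2 − 2·6^2 = -45.
Assume s_j = 3·3^j − 2·6^j for all 1 ≤ j ≤ m, where m ≥ 2.
Then s_{m+1} = 9s_m − 18s_{m−1} = 9·(3·3^m − 2·6^m) − 18·(3·3^{m−1} − 2·6^{m−1}) = 3·(9·3 − 18)3^{m−1} − 2·(9·6 − 18)6^{m−1} = 27·3^{m−1} − 72·6^{m−1} = 3·3^{m+1} − 2·6^{m+1}.
This completes the inductive step, so s_n = 3·3^n − 2·6^n for all n ≥ 1.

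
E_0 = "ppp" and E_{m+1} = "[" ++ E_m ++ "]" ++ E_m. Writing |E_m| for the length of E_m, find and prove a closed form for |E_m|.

Claim: |E_m| = 5·2^m − 2.

Base case: |E_0| = 3, and 5·2^0 − 2 = 3.
Assume |E_j| = 5·2^j − 2.
Then |E_{j+1}| = 1 + |E_j| + 1 + |E_j| = 2|E_j| + 2 = 2(5·2^j − 2) + 2 = 5·2^{j+1} − 4 + 2 = 5·2^{j+1} − 2.
By induction, |E_m| = 5·2^m − 2 for all m ≥ 0.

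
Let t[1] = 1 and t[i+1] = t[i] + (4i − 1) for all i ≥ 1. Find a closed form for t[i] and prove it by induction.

Claim: t[i] = 2i^2 − 3i + 2.

Base case: t[1] = 1, and 2·1^2 − 3·1 + 2 = 1.
Assume t[j] = 2j^2 − 3j + 2.
Then t[j+1] = t[j] + (4j − 1) = (2j^2 − 3j + 2) + (4j − 1) = 2j^2 + j + 1,
and 2·(j+1)^2 − 3·(j+1) + 2 = 2j^2 + j + 1.
Hence t[i] = 2i^2 − 3i + 2 for every i ≥ 1, by induction.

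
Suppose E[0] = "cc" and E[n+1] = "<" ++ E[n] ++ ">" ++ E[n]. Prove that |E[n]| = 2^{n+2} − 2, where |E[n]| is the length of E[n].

Base case: |E[0]| = 2, and 2^{0+2} − 2 = 2.
Assume |E[r]| = 2^{r+2} − 2.
Then |E[r+1]| = 1 + |E[r]| + 1 + |E[r]| = 2|E[r]| + 2 = 2(2^{r+2} − 2) + 2 = 2^{r+3} − 4 + 2 = 2^{r+3} − 2.
Hence |E[n]| = 2^{n+2} − 2 for every n ≥ 0, by induction.

|E[n]| = 2^{n+2} − 2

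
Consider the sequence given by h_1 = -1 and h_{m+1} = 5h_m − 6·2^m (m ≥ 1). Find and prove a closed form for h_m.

Claim: h_m = -5^m + 2·2^m.

Base case: h_1 = -1, and -5^1 + 2·2^1 = -5 + 4 = -1.
Assume h_j = -5^j + 2·2^j for some j ≥ 1.
Then h_{j+1} = 5h_j − 6·2^j = 5·(-5^j + 2·2^j) − 6·2^j = -5^{j+1} + 10·2^j − 6·2^j = -5^{j+1} + 4·2^j = -5^{j+1} + 2·2^{j+1}.
So the formula holds for j+1, and by induction h_m = -5^m + 2·2^m for all m ≥ 1.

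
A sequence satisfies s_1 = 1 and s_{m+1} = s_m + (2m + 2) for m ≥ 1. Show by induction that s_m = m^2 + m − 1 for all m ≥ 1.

Base case: s_1 = 1, and 1^2 + 1 − 1 = 1.
Assume s_k = k^2 + k − 1.
Then s_{k+1} = s_k + (2k + 2) = (k^2 + k − 1) + (2k + 2) = k^2 + 3k + 1,
and (k+1)^2 + (k+1) − 1 = k^2 + 3k + 1.
Hence s_m = m^2 + m − 1 for every m ≥ 1, by induction.

s_m = m^2 + m − 1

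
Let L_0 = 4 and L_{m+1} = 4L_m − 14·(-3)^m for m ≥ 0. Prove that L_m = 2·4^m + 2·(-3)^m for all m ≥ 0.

Base case: L_0 = 4, and 2·4^0 + 2·(-3)^0 = 2 + 2 = 4.
Assume L_j = 2·4^j + 2·(-3)^j for some j ≥ 0.
Then L_{j+1} = 4L_j − 14·(-3)^j = 4·(2·4^j + 2·(-3)^j) − 14·(-3)^j = 2·4^{j+1} + 8·(-3)^j − 14·(-3)^j = 2·4^{j+1} − 6·(-3)^j = 2·4^{j+1} + 2·(-3)^{j+1}.
Hence L_m = 2·4^m + 2·(-3)^m for every m ≥ 0, by induction.

L_m = 2·4^m + 2·(-3)^m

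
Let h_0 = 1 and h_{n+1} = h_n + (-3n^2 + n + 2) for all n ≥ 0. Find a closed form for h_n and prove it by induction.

Claim: h_n = -n^3 + 2n^2 + n + 1.

Base case: h_0 = 1, and -0^3 + 2·0^2 + 0 + 1 = 1.
Assume h_k = -k^3 + 2k^2 + k + 1.
Then h_{k+1} = h_k + (-3k^2 + k + 2) = (-k^3 + 2k^2 + k + 1) + (-3k^2 + k + 2) = -k^3 − k^2 + 2k + 3,
and -(k+1)^3 + 2·(k+1)^2 + (k+1) + 1 = -k^3 − k^2 + 2k + 3.
Hence h_n = -n^3 + 2n^2 + n + 1 for every n ≥ 0, by induction.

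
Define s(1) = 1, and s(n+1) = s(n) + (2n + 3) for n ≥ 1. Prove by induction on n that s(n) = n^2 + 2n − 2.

Base case: s(1) = 1, and 1^2 + 2·1 − 2 = 1.
Assume s(r) = r^2 + 2r − 2.
Then s(r+1) = s(r) + (2r + 3) = (r^2 + 2r − 2) + (2r + 3) = r^2 + 4r + 1,
and (r+1)^2 + 2·(r+1) − 2 = r^2 + 4r + 1.
This completes the inductive step, so s(n) = n^2 + 2n − 2 for all n ≥ 1.

s(n) = n^2 + 2n − 2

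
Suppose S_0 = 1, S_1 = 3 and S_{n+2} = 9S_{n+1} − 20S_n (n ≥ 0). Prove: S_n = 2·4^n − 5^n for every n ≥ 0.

Base cases: S_0 = 1 and 2·4^0 − 5^0 = 1; S_1 = 3 and 2·4^1 − 5^1 = 3.
Assume S_i = 2·4^i − 5^i for all 0 ≤ i ≤ j, where j ≥ 1.
Then S_{j+1} = 9S_j − 20S_{j−1} = 9·(2·4^j − 5^j) − 20·(2·4^{j−1} − 5^{j−1}) = 2·(9·4 − 20)4^{j−1} − (9·5 − 20)5^{j−1} = 32·4^{j−1} − 25·5^{j−1} = 2·4^{j+1} − 5^{j+1}.
Hence S_n = 2·4^n − 5^n for every n ≥ 0, by strong induction.

S_n = 2·4^n − 5^n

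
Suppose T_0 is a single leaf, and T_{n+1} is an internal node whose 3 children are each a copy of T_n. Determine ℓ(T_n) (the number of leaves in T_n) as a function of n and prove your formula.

Claim: ℓ(T_n) = 3^n.

Base case: ℓ(T_0) = 1, and 3^0 = 1.
Assume ℓ(T_j) = 3^j.
Then ℓ(T_{j+1}) = 3·ℓ(T_j) = 3·3^j = 3^{j+1}.
Hence ℓ(T_n) = 3^n for every n ≥ 0, by induction.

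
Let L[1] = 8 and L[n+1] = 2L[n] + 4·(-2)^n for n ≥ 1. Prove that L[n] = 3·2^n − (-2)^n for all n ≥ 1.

Base case: L[1] = 8, and 3·2^1 − (-2)^1 = 6 + 2 = 8.
Assume L[j] = 3·2^j − (-2)^j for some j ≥ 1.
Then L[j+1] = 2L[j] + 4·(-2)^j = 2·(3·2^j − (-2)^j) + 4·(-2)^j = 3·2^{j+1} − 2·(-2)^j + 4·(-2)^j = 3·2^{j+1} + 2·(-2)^j = 3·2^{j+1} − (-2)^{j+1}.
By induction, L[n] = 3·2^n − (-2)^n for all n ≥ 1.

L[n] = 3·2^n − (-2)^n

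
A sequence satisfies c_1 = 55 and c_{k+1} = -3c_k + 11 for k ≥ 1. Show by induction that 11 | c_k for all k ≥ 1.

Base case: c_1 = 55 = 11·5, so 11 | c_1.
Assume 11 | c_m, so c_m = 11t for some integer t.
Then c_{m+1} = -3c_m + 11 = -3·(11t) + 11 = 11(-3t + 1), so 11 | c_{m+1}.
This completes the inductive step, so 11 | c_k for all k ≥ 1.

11 | c_k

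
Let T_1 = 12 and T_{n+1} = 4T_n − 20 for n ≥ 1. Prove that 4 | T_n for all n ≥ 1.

Base case: T_1 = 12 = 4·3, so 4 | T_1.
Assume 4 | T_j, so T_j = 4t for some integer t.
Then T_{j+1} = 4T_j − 20 = 4·(4t) − 20 = 4(4t − 5), so 4 | T_{j+1}.
This completes the inductive step, so 4 | T_n for all n ≥ 1.

4 | T_n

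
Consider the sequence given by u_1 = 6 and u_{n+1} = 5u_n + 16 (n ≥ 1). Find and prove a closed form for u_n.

Claim: u_n = 2·5^n − 4.

Base case: u_1 = 6, and 2·5^1 − 4 = 10 − 4 = 6.
Assume u_k = 2·5^k − 4 for some k ≥ 1.
Then u_{k+1} = 5u_k + 16 = 5·(2·5^k − 4) + 16 = 10·5^k − 20 + 16 = 2·5^{k+1} − 4.
By induction, u_n = 2·5^n − 4 for all n ≥ 1.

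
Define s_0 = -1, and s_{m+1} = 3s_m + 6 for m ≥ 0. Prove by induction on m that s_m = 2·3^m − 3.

Base case: s_0 = -1, and 2·3^0 − 3 = 2 − 3 = -1.
Assume s_j = 2·3^j − 3 for some j ≥ 0.
Then s_{j+1} = 3s_j + 6 = 3·(2·3^j − 3) + 6 = 6·3^j − 9 + 6 = 2·3^{j+1} − 3.
By induction, s_m = 2·3^m − 3 for all m ≥ 0.

s_m = 2·3^m − 3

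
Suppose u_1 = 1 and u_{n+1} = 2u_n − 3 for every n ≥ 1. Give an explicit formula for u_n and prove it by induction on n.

Claim: u_n = -2^n + 3.

Base case: u_1 = 1, and -2^1 + 3 = -2 + 3 = 1.
Assume u_r = -2^r + 3 for some r ≥ 1.
Then u_{r+1} = 2u_r − 3 = 2·(-2^r + 3) − 3 = -2^{r+1} + 6 − 3 = -2^{r+1} + 3.
This completes the inductive step, so u_n = -2^n + 3 for all n ≥ 1.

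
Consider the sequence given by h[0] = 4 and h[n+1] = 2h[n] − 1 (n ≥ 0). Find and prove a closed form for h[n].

Claim: h[n] = 3·2^n + 1.

Base case: h[0] = 4, and 3·2^0 + 1 = 3 + 1 = 4.
Assume h[k] = 3·2^k + 1 for some k ≥ 0.
Then h[k+1] = 2h[k] − 1 = 2·(3·2^k + 1) − 1 = 6·2^k + 2 − 1 = 3·2^{k+1} + 1.
This completes the inductive step, so h[n] = 3·2^n + 1 for all n ≥ 0.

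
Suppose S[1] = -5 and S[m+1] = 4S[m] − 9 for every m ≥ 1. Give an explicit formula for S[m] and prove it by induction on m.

Claim: S[m] = -2·4^m + 3.

Base case: S[1] = -5, and -2·4^1 + 3 = -8 + 3 = -5.
Assume S[k] = -2·4^k + 3 for some k ≥ 1.
Then S[k+1] = 4S[k] − 9 = 4·(-2·4^k + 3) − 9 = -8·4^k + 12 − 9 = -2·4^{k+1} + 3.
Hence S[m] = -2·4^m + 3 for every m ≥ 1, by induction.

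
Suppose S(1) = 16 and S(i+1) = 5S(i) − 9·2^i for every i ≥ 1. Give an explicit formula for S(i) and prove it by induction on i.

Claim: S(i) = 2·5^i + 3·2^i.

Base case: S(1) = 16, and 2·5^1 + 3·2^1 = 10 + 6 = 16.
Assume S(r) = 2·5^r + 3·2^r for some r ≥ 1.
Then S(r+1) = 5S(r) − 9·2^r = 5·(2·5^r + 3·2^r) − 9·2^r = 2·5^{r+1} + 15·2^r − 9·2^r = 2·5^{r+1} + 6·2^r = 2·5^{r+1} + 3·2^{r+1}.
By induction, S(i) = 2·5^i + 3·2^i for all i ≥ 1.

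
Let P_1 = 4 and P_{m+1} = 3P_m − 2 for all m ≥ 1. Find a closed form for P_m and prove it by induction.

Claim: P_m = 3^m + 1.

Base case: P_1 = 4, and 3^1 + 1 = 3 + 1 = 4.
Assume P_k = 3^k + 1 for some k ≥ 1.
Then P_{k+1} = 3P_k − 2 = 3·(3^k + 1) − 2 = 3^{k+1} + 3 − 2 = 3^{k+1} + 1.
So the formula holds for k+1, and by induction P_m = 3^m + 1 for all m ≥ 1.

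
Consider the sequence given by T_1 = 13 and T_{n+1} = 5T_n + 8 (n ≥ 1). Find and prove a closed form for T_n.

Claim: T_n = 3·5^n − 2.

Base case: T_1 = 13, and 3·5^1 − 2 = 15 − 2 = 13.
Assume T_m = 3·5^m − 2 for some m ≥ 1.
Then T_{m+1} = 5T_m + 8 = 5·(3·5^m − 2) + 8 = 15·5^m − 10 + 8 = 3·5^{m+1} − 2.
So the formula holds for m+1, and by induction T_n = 3·5^n − 2 for all n ≥ 1.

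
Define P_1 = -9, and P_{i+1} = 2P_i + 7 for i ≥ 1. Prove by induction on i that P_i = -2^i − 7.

Base case: P_1 = -9, and -2^1 − 7 = -2 − 7 = -9.
Assume P_r = -2^r − 7 for some r ≥ 1.
Then P_{r+1} = 2P_r + 7 = 2·(-2^r − 7) + 7 = -2^{r+1} − 14 + 7 = -2^{r+1} − 7.
By induction, P_i = -2^i − 7 for all i ≥ 1.

P_i = -2^i − 7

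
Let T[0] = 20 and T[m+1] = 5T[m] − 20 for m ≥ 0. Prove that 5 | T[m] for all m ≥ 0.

Base case: T[0] = 20 = 5·4, so 5 | T[0].
Assume 5 | T[r], so T[r] = 5t for some integer t.
Then T[r+1] = 5T[r] − 20 = 5·(5t) − 20 = 5(5t − 4), so 5 | T[r+1].
Hence 5 | T[m] for every m ≥ 0, by induction.

5 | T[m]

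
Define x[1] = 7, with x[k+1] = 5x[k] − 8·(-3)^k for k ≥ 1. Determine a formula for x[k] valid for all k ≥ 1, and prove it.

Claim: x[k] = 2·5^k + (-3)^k.

Base case: x[1] = 7, and 2·5^1 + (-3)^1 = 10 − 3 = 7.
Assume x[r] = 2·5^r + (-3)^r for some r ≥ 1.
Then x[r+1] = 5x[r] − 8·(-3)^r = 5·(2·5^r + (-3)^r) − 8·(-3)^r = 2·5^{r+1} + 5·(-3)^r − 8·(-3)^r = 2·5^{r+1} − 3·(-3)^r = 2·5^{r+1} + (-3)^{r+1}.
Hence x[k] = 2·5^k + (-3)^k for every k ≥ 1, by induction.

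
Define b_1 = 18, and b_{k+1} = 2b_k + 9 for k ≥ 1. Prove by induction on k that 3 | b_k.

Base case: b_1 = 18 = 3·6, so 3 | b_1.
Assume 3 | b_r, so b_r = 3t for some integer t.
Then b_{r+1} = 2b_r + 9 = 2·(3t) + 9 = 3(2t + 3), so 3 | b_{r+1}.
So the property holds for r+1, and by induction 3 | b_k for all k ≥ 1.

3 | b_k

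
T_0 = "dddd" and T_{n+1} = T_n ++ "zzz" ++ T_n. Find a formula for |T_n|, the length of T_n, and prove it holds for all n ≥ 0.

Claim: |T_n| = 7·2^n − 3.

Base case: |T_0| = 4, and 7·2^0 − 3 = 4.
Assume |T_k| = 7·2^k − 3.
Then |T_{k+1}| = |T_k| + 3 + |T_k| = 2|T_k| + 3 = 2(7·2^k − 3) + 3 = 7·2^{k+1} − 6 + 3 = 7·2^{k+1} − 3.
This completes the inductive step, so |T_n| = 7·2^n − 3 for all n ≥ 0.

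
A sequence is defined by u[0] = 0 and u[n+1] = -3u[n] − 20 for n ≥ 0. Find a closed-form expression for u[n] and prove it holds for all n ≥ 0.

Claim: u[n] = 5·(-3)^n − 5.

Base case: u[0] = 0, and 5·(-3)^0 − 5 = 5 − 5 = 0.
Assume u[m] = 5·(-3)^m − 5 for some m ≥ 0.
Then u[m+1] = -3u[m] − 20 = -3·(5·(-3)^m − 5) − 20 = -15·(-3)^m + 15 − 20 = 5·(-3)^{m+1} − 5.
This completes the inductive step, so u[n] = 5·(-3)^n − 5 for all n ≥ 0.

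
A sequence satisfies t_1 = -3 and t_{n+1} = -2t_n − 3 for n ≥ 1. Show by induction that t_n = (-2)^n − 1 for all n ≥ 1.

Base case: t_1 = -3, and (-2)^1 − 1 = -2 − 1 = -3.
Assume t_k = (-2)^k − 1 for some k ≥ 1.
Then t_{k+1} = -2t_k − 3 = -2·((-2)^k − 1) − 3 = -2·(-2)^k + 2 − 3 = (-2)^{k+1} − 1.
Hence t_n = (-2)^n − 1 for every n ≥ 1, by induction.

t_n = (-2)^n − 1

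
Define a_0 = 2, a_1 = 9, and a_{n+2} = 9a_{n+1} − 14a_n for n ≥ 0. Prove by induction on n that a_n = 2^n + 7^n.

Base cases: a_0 = 2 and 2^0 + 7^0 = 2; a_1 = 9 and 2^1 + 7^1 = 9.
Assume a_j = 2^j + 7^j for all 0 ≤ j ≤ k, where k ≥ 1.
Then a_{k+1} = 9a_k − 14a_{k−1} = 9·(2^k + 7^k) − 14·(2^{k−1} + 7^{k−1}) = (9·2 − 14)2^{k−1} + (9·7 − 14)7^{k−1} = 4·2^{k−1} + 49·7^{k−1} = 2^{k+1} + 7^{k+1}.
So the formula holds for k+1, and by strong induction a_n = 2^n + 7^n for all n ≥ 0.

a_n = 2^n + 7^n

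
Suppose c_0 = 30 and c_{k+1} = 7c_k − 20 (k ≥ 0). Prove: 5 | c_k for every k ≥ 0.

Base case: c_0 = 30 = 5·6, so 5 | c_0.
Assume 5 | c_r, so c_r = 5t for some integer t.
Then c_{r+1} = 7c_r − 20 = 7·(5t) − 20 = 5(7t − 4), so 5 | c_{r+1}.
So the property holds for r+1, and by induction 5 | c_k for all k ≥ 0.

5 | c_k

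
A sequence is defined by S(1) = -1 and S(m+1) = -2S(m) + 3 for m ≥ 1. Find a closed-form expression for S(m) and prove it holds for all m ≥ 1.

Claim: S(m) = (-2)^m + 1.

Base case: S(1) = -1, and (-2)^1 + 1 = -2 + 1 = -1.
Assume S(k) = (-2)^k + 1 for some k ≥ 1.
Then S(k+1) = -2S(k) + 3 = -2·((-2)^k + 1) + 3 = -2·(-2)^k − 2 + 3 = (-2)^{k+1} + 1.
So the formula holds for k+1, and by induction S(m) = (-2)^m + 1 for all m ≥ 1.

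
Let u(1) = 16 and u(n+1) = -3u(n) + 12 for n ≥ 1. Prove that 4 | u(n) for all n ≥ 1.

Base case: u(1) = 16 = 4·4, so 4 | u(1).
Assume 4 | u(j), so u(j) = 4t for some integer t.
Then u(j+1) = -3u(j) + 12 = -3·(4t) + 12 = 4(-3t + 3), so 4 | u(j+1).
By induction, 4 | u(n) for all n ≥ 1.

4 | u(n)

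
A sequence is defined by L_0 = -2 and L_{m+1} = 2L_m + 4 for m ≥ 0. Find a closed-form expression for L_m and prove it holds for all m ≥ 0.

Claim: L_m = 2^{m+1} − 4.

Base case: L_0 = -2, and 2^{0+1} − 4 = 2 − 4 = -2.
Assume L_r = 2^{r+1} − 4 for some r ≥ 0.
Then L_{r+1} = 2L_r + 4 = 2·(2^{r+1} − 4) + 4 = 2^{r+2} − 8 + 4 = 2^{r+2} − 4.
This completes the inductive step, so L_m = 2^{m+1} − 4 for all m ≥ 0.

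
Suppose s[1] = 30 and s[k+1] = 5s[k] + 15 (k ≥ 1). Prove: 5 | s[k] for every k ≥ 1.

Base case: s[1] = 30 = 5·6, so 5 | s[1].
Assume 5 | s[j], so s[j] = 5t for some integer t.
Then s[j+1] = 5s[j] + 15 = 5·(5t) + 15 = 5(5t + 3), so 5 | s[j+1].
Hence 5 | s[k] for every k ≥ 1, by induction.

5 | s[k]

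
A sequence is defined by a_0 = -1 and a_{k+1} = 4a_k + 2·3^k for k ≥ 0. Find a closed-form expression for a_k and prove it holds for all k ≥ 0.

Claim: a_k = 4^k − 2·3^k.

Base case: a_0 = -1, and 4^0 − 2·3^0 = 1 − 2 = -1.
Assume a_r = 4^r − 2·3^r for some r ≥ 0.
Then a_{r+1} = 4a_r + 2·3^r = 4·(4^r − 2·3^r) + 2·3^r = 4^{r+1} − 8·3^r + 2·3^r = 4^{r+1} − 6·3^r = 4^{r+1} − 2·3^{r+1}.
So the formula holds for r+1, and by induction a_k = 4^k − 2·3^k for all k ≥ 0.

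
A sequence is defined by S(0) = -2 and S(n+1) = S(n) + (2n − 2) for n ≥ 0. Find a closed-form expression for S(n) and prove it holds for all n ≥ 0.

Claim: S(n) = n^2 − 3n − 2.

Base case: S(0) = -2, and 0^2 − 3·0 − 2 = -2.
Assume S(r) = r^2 − 3r − 2.
Then S(r+1) = S(r) + (2r − 2) = (r^2 − 3r − 2) + (2r − 2) = r^2 − r − 4,
and (r+1)^2 − 3·(r+1) − 2 = r^2 − r − 4.
This completes the inductive step, so S(n) = n^2 − 3n − 2 for all n ≥ 0.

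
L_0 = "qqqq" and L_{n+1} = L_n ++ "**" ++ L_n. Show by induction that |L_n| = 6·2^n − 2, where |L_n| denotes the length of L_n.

Base case: |L_0| = 4, and 6·2^0 − 2 = 4.
Assume |L_j| = 6·2^j − 2.
Then |L_{j+1}| = |L_j| + 2 + |L_j| = 2|L_j| + 2 = 2(6·2^j − 2) + 2 = 6·2^{j+1} − 4 + 2 = 6·2^{j+1} − 2.
So the formula holds for j+1, and by induction |L_n| = 6·2^n − 2 for all n ≥ 0.

|L_n| = 6·2^n − 2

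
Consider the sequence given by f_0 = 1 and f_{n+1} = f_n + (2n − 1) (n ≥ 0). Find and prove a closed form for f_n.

Claim: f_n = n^2 − 2n + 1.

Base case: f_0 = 1, and 0^2 − 2·0 + 1 = 1.
Assume f_m = m^2 − 2m + 1.
Then f_{m+1} = f_m + (2m − 1) = (m^2 − 2m + 1) + (2m − 1) = m^2,
and (m+1)^2 − 2·(m+1) + 1 = m^2.
This completes the inductive step, so f_n = n^2 − 2n + 1 for all n ≥ 0.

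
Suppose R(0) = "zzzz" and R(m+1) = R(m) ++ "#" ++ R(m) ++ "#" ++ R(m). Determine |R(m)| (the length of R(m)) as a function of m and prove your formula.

Claim: |R(m)| = 5·3^m − 1.

Base case: |R(0)| = 4, and 5·3^0 − 1 = 4.
Assume |R(k)| = 5·3^k − 1.
Then |R(k+1)| = 3|R(k)| + 2 = 3(5·3^k − 1) + 2 = 5·3^{k+1} − 3 + 2 = 5·3^{k+1} − 1.
Hence |R(m)| = 5·3^m − 1 for every m ≥ 0, by induction.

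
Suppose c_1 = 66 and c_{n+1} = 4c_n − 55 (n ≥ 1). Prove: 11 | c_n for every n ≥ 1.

Base case: c_1 = 66 = 11·6, so 11 | c_1.
Assume 11 | c_k, so c_k = 11t for some integer t.
Then c_{k+1} = 4c_k − 55 = 4·(11t) − 55 = 11(4t − 5), so 11 | c_{k+1}.
Hence 11 | c_n for every n ≥ 1, by induction.

11 | c_n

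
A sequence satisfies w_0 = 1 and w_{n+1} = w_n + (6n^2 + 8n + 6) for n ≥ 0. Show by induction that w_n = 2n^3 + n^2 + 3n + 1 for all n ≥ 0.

Base case: w_0 = 1, and 2·0^3 + 0^2 + 3·0 + 1 = 1.
Assume w_j = 2j^3 + j^2 + 3j + 1.
Then w_{j+1} = w_j + (6j^2 + 8j + 6) = (2j^3 + j^2 + 3j + 1) + (6j^2 + 8j + 6) = 2j^3 + 7j^2 + 11j + 7,
and 2·(j+1)^3 + (j+1)^2 + 3·(j+1) + 1 = 2j^3 + 7j^2 + 11j + 7.
By induction, w_n = 2n^3 + n^2 + 3n + 1 for all n ≥ 0.

w_n = 2n^3 + n^2 + 3n + 1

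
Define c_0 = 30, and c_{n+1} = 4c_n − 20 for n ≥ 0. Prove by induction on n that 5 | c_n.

Base case: c_0 = 30 = 5·6, so 5 | c_0.
Assume 5 | c_r, so c_r = 5t for some integer t.
Then c_{r+1} = 4c_r − 20 = 4·(5t) − 20 = 5(4t − 4), so 5 | c_{r+1}.
Hence 5 | c_n for every n ≥ 0, by induction.

5 | c_n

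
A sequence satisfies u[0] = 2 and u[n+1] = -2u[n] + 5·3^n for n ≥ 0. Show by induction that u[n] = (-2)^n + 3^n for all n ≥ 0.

Base case: u[0] = 2, and (-2)^0 + 3^0 = 1 + 1 = 2.
Assume u[m] = (-2)^m + 3^m for some m ≥ 0.
Then u[m+1] = -2u[m] + 5·3^m = -2·((-2)^m + 3^m) + 5·3^m = (-2)^{m+1} − 2·3^m + 5·3^m = (-2)^{m+1} + 3·3^m = (-2)^{m+1} + 3^{m+1}.
So the formula holds for m+1, and by induction u[n] = (-2)^n + 3^n for all n ≥ 0.

u[n] = (-2)^n + 3^n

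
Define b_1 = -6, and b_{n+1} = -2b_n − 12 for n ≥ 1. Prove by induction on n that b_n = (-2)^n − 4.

Base case: b_1 = -6, and (-2)^1 − 4 = -2 − 4 = -6.
Assume b_r = (-2)^r − 4 for some r ≥ 1.
Then b_{r+1} = -2b_r − 12 = -2·((-2)^r − 4) − 12 = -2·(-2)^r + 8 − 12 = (-2)^{r+1} − 4.
This completes the inductive step, so b_n = (-2)^n − 4 for all n ≥ 1.

b_n = (-2)^n − 4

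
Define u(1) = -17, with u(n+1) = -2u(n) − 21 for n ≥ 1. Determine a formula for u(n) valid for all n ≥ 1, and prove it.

Claim: u(n) = 5·(-2)^n − 7.

Base case: u(1) = -17, and 5·(-2)^1 − 7 = -10 − 7 = -17.
Assume u(j) = 5·(-2)^j − 7 for some j ≥ 1.
Then u(j+1) = -2u(j) − 21 = -2·(5·(-2)^j − 7) − 21 = -10·(-2)^j + 14 − 21 = 5·(-2)^{j+1} − 7.
This completes the inductive step, so u(n) = 5·(-2)^n − 7 for all n ≥ 1.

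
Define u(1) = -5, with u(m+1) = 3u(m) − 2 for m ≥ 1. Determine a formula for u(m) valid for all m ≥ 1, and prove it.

Claim: u(m) = -2·3^m + 1.

Base case: u(1) = -5, and -2·3^1 + 1 = -6 + 1 = -5.
Assume u(j) = -2·3^j + 1 for some j ≥ 1.
Then u(j+1) = 3u(j) − 2 = 3·(-2·3^j + 1) − 2 = -6·3^j + 3 − 2 = -2·3^{j+1} + 1.
By induction, u(m) = -2·3^m + 1 for all m ≥ 1.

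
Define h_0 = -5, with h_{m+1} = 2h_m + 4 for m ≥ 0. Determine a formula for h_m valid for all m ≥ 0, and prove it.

Claim: h_m = -2^m − 4.

Base case: h_0 = -5, and -2^0 − 4 = -1 − 4 = -5.
Assume h_r = -2^r − 4 for some r ≥ 0.
Then h_{r+1} = 2h_r + 4 = 2·(-2^r − 4) + 4 = -2^{r+1} − 8 + 4 = -2^{r+1} − 4.
This completes the inductive step, so h_m = -2^m − 4 for all m ≥ 0.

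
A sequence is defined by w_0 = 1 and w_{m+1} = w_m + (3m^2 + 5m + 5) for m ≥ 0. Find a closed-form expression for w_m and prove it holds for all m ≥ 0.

Claim: w_m = m^3 + m^2 + 3m + 1.

Base case: w_0 = 1, and 0^3 + 0^2 + 3·0 + 1 = 1.
Assume w_k = k^3 + k^2 + 3k + 1.
Then w_{k+1} = w_k + (3k^2 + 5k + 5) = (k^3 + k^2 + 3k + 1) + (3k^2 + 5k + 5) = k^3 + 4k^2 + 8k + 6,
and (k+1)^3 + (k+1)^2 + 3·(k+1) + 1 = k^3 + 4k^2 + 8k + 6.
This completes the inductive step, so w_m = m^3 + m^2 + 3m + 1 for all m ≥ 0.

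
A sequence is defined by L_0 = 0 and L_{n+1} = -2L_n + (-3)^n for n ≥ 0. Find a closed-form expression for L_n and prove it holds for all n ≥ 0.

Claim: L_n = (-2)^n − (-3)^n.

Base case: L_0 = 0, and (-2)^0 − (-3)^0 = 1 − 1 = 0.
Assume L_m = (-2)^m − (-3)^m for some m ≥ 0.
Then L_{m+1} = -2L_m + (-3)^m = -2·((-2)^m − (-3)^m) + (-3)^m = (-2)^{m+1} + 2·(-3)^m + (-3)^m = (-2)^{m+1} + 3·(-3)^m = (-2)^{m+1} − (-3)^{m+1}.
So the formula holds for m+1, and by induction L_n = (-2)^n − (-3)^n for all n ≥ 0.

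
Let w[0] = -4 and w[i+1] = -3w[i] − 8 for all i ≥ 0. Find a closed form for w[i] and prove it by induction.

Claim: w[i] = -2·(-3)^i − 2.

Base case: w[0] = -4, and -2·(-3)^0 − 2 = -2 − 2 = -4.
Assume w[r] = -2·(-3)^r − 2 for some r ≥ 0.
Then w[r+1] = -3w[r] − 8 = -3·(-2·(-3)^r − 2) − 8 = 6·(-3)^r + 6 − 8 = -2·(-3)^{r+1} − 2.
By induction, w[i] = -2·(-3)^i − 2 for all i ≥ 0.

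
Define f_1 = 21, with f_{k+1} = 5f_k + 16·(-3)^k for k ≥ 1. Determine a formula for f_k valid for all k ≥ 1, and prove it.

Claim: f_k = 3·5^k − 2·(-3)^k.

Base case: f_1 = 21, and 3·5^1 − 2·(-3)^1 = 15 + 6 = 21.
Assume f_j = 3·5^j − 2·(-3)^j for some j ≥ 1.
Then f_{j+1} = 5f_j + 16·(-3)^j = 5·(3·5^j − 2·(-3)^j) + 16·(-3)^j = 3·5^{j+1} − 10·(-3)^j + 16·(-3)^j = 3·5^{j+1} + 6·(-3)^j = 3·5^{j+1} − 2·(-3)^{j+1}.
So the formula holds for j+1, and by induction f_k = 3·5^k − 2·(-3)^k for all k ≥ 1.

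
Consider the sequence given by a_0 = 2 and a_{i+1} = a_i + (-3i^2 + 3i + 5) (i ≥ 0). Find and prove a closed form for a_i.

Claim: a_i = -i^3 + 3i^2 + 3i + 2.

Base case: a_0 = 2, and -0^3 + 3·0^2 + 3·0 + 2 = 2.
Assume a_k = -k^3 + 3k^2 + 3k + 2.
Then a_{k+1} = a_k + (-3k^2 + 3k + 5) = (-k^3 + 3k^2 + 3k + 2) + (-3k^2 + 3k + 5) = -k^3 + 6k + 7,
and -(k+1)^3 + 3·(k+1)^2 + 3·(k+1) + 2 = -k^3 + 6k + 7.
By induction, a_i = -i^3 + 3i^2 + 3i + 2 for all i ≥ 0.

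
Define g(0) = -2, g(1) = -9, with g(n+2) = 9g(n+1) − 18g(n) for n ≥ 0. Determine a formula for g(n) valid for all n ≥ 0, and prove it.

Claim: g(n) = -6^n − 3^n.

Base cases: g(0) = -2 and -6^0 − 3^0 = -2; g(1) = -9 and -6^1 − 3^1 = -9.
Assume g(i) = -6^i − 3^i for all 0 ≤ i ≤ j, where j ≥ 1.
Then g(j+1) = 9g(j) − 18g(j−1) = 9·(-6^j − 3^j) − 18·(-6^{j−1} − 3^{j−1}) = -(9·6 − 18)6^{j−1} − (9·3 − 18)3^{j−1} = -36·6^{j−1} − 9·3^{j−1} = -6^{j+1} − 3^{j+1}.
This completes the inductive step, so g(n) = -6^n − 3^n for all n ≥ 0.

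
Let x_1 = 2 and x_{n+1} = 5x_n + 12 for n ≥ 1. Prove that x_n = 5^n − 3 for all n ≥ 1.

Base case: x_1 = 2, and 5^1 − 3 = 5 − 3 = 2.
Assume x_m = 5^m − 3 for some m ≥ 1.
Then x_{m+1} = 5x_m + 12 = 5·(5^m − 3) + 12 = 5^{m+1} − 15 + 12 = 5^{m+1} − 3.
So the formula holds for m+1, and by induction x_n = 5^n − 3 for all n ≥ 1.

x_n = 5^n − 3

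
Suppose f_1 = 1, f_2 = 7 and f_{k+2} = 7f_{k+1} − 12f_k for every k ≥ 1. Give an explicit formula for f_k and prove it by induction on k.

Claim: f_k = -3^k + 4^k.

Base cases: f_1 = 1 and -3^1 + 4^1 = 1; f_2 = 7 and -3^2 + 4^2 = 7.
Assume f_i = -3^i + 4^i for all 1 ≤ i ≤ j, where j ≥ 2.
Then f_{j+1} = 7f_j − 12f_{j−1} = 7·(-3^j + 4^j) − 12·(-3^{j−1} + 4^{j−1}) = -(7·3 − 12)3^{j−1} + (7·4 − 12)4^{j−1} = -9·3^{j−1} + 16·4^{j−1} = -3^{j+1} + 4^{j+1}.
By strong induction, f_k = -3^k + 4^k for all k ≥ 1.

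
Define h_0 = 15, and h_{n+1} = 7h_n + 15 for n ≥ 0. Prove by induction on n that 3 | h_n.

Base case: h_0 = 15 = 3·5, so 3 | h_0.
Assume 3 | h_k, so h_k = 3t for some integer t.
Then h_{k+1} = 7h_k + 15 = 7·(3t) + 15 = 3(7t + 5), so 3 | h_{k+1}.
This completes the inductive step, so 3 | h_n for all n ≥ 0.

3 | h_n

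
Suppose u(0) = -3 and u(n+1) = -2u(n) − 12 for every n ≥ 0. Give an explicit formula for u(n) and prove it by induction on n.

Claim: u(n) = (-2)^n − 4.

Base case: u(0) = -3, and (-2)^0 − 4 = 1 − 4 = -3.
Assume u(r) = (-2)^r − 4 for some r ≥ 0.
Then u(r+1) = -2u(r) − 12 = -2·((-2)^r − 4) − 12 = -2·(-2)^r + 8 − 12 = (-2)^{r+1} − 4.
Hence u(n) = (-2)^n − 4 for every n ≥ 0, by induction.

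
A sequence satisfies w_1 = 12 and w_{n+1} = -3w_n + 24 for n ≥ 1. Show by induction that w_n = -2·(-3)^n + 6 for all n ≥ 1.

Base case: w_1 = 12, and -2·(-3)^1 + 6 = 6 + 6 = 12.
Assume w_r = -2·(-3)^r + 6 for some r ≥ 1.
Then w_{r+1} = -3w_r + 24 = -3·(-2·(-3)^r + 6) + 24 = 6·(-3)^r − 18 + 24 = -2·(-3)^{r+1} + 6.
Hence w_n = -2·(-3)^n + 6 for every n ≥ 1, by induction.

w_n = -2·(-3)^n + 6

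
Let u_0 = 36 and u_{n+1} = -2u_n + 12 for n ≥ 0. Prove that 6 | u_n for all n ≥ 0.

Base case: u_0 = 36 = 6·6, so 6 | u_0.
Assume 6 | u_r, so u_r = 6t for some integer t.
Then u_{r+1} = -2u_r + 12 = -2·(6t) + 12 = 6(-2t + 2), so 6 | u_{r+1}.
So the property holds for r+1, and by induction 6 | u_n for all n ≥ 0.

6 | u_n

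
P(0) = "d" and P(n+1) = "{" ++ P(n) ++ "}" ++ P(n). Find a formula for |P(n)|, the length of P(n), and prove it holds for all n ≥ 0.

Claim: |P(n)| = 3·2^n − 2.

Base case: |P(0)| = 1, and 3·2^0 − 2 = 1.
Assume |P(k)| = 3·2^k − 2.
Then |P(k+1)| = 1 + |P(k)| + 1 + |P(k)| = 2|P(k)| + 2 = 2(3·2^k − 2) + 2 = 3·2^{k+1} − 4 + 2 = 3·2^{k+1} − 2.
This completes the inductive step, so |P(n)| = 3·2^n − 2 for all n ≥ 0.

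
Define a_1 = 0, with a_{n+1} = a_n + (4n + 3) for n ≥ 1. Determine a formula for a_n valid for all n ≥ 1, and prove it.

Claim: a_n = 2n^2 + n − 3.

Base case: a_1 = 0, and 2·1^2 + 1 − 3 = 0.
Assume a_r = 2r^2 + r − 3.
Then a_{r+1} = a_r + (4r + 3) = (2r^2 + r − 3) + (4r + 3) = 2r^2 + 5r,
and 2·(r+1)^2 + (r+1) − 3 = 2r^2 + 5r.
This completes the inductive step, so a_n = 2n^2 + n − 3 for all n ≥ 1.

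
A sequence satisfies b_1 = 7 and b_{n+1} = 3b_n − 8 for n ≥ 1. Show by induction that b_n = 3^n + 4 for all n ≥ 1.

Base case: b_1 = 7, and 3^1 + 4 = 3 + 4 = 7.
Assume b_m = 3^m + 4 for some m ≥ 1.
Then b_{m+1} = 3b_m − 8 = 3·(3^m + 4) − 8 = 3^{m+1} + 12 − 8 = 3^{m+1} + 4.
This completes the inductive step, so b_n = 3^n + 4 for all n ≥ 1.

b_n = 3^n + 4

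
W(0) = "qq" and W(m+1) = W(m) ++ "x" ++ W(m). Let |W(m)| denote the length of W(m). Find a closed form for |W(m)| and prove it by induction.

Claim: |W(m)| = 3·2^m − 1.

Base case: |W(0)| = 2, and 3·2^0 − 1 = 2.
Assume |W(k)| = 3·2^k − 1.
Then |W(k+1)| = |W(k)| + 1 + |W(k)| = 2|W(k)| + 1 = 2(3·2^k − 1) + 1 = 3·2^{k+1} − 2 + 1 = 3·2^{k+1} − 1.
By induction, |W(m)| = 3·2^m − 1 for all m ≥ 0.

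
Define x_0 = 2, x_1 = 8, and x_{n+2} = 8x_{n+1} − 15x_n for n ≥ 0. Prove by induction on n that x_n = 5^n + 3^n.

Base cases: x_0 = 2 and 5^0 + 3^0 = 2; x_1 = 8 and 5^1 + 3^1 = 8.
Assume x_j = 5^j + 3^j for all 0 ≤ j ≤ r, where r ≥ 1.
Then x_{r+1} = 8x_r − 15x_{r−1} = 8·(5^r + 3^r) − 15·(5^{r−1} + 3^{r−1}) = (8·5 − 15)5^{r−1} + (8·3 − 15)3^{r−1} = 25·5^{r−1} + 9·3^{r−1} = 5^{r+1} + 3^{r+1}.
By strong induction, x_n = 5^n + 3^n for all n ≥ 0.

x_n = 5^n + 3^n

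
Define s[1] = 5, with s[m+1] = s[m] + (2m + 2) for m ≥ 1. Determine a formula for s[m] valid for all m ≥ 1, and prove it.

Claim: s[m] = m^2 + m + 3.

Base case: s[1] = 5, and 1^2 + 1 + 3 = 5.
Assume s[r] = r^2 + r + 3.
Then s[r+1] = s[r] + (2r + 2) = (r^2 + r + 3) + (2r + 2) = r^2 + 3r + 5,
and (r+1)^2 + (r+1) + 3 = r^2 + 3r + 5.
This completes the inductive step, so s[m] = m^2 + m + 3 for all m ≥ 1.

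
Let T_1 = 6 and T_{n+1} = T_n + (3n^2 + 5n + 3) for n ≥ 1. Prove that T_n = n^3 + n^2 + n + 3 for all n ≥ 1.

Base case: T_1 = 6, and 1^3 + 1^2 + 1 + 3 = 6.
Assume T_r = r^3 + r^2 + r + 3.
Then T_{r+1} = T_r + (3r^2 + 5r + 3) = (r^3 + r^2 + r + 3) + (3r^2 + 5r + 3) = r^3 + 4r^2 + 6r + 6,
and (r+1)^3 + (r+1)^2 + (r+1) + 3 = r^3 + 4r^2 + 6r + 6.
By induction, T_n = n^3 + n^2 + n + 3 for all n ≥ 1.

T_n = n^3 + n^2 + n + 3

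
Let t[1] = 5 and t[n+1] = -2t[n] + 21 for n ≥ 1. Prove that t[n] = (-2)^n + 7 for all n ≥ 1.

Base case: t[1] = 5, and (-2)^1 + 7 = -2 + 7 = 5.
Assume t[m] = (-2)^m + 7 for some m ≥ 1.
Then t[m+1] = -2t[m] + 21 = -2·((-2)^m + 7) + 21 = -2·(-2)^m − 14 + 21 = (-2)^{m+1} + 7.
Hence t[n] = (-2)^n + 7 for every n ≥ 1, by induction.

t[n] = (-2)^n + 7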